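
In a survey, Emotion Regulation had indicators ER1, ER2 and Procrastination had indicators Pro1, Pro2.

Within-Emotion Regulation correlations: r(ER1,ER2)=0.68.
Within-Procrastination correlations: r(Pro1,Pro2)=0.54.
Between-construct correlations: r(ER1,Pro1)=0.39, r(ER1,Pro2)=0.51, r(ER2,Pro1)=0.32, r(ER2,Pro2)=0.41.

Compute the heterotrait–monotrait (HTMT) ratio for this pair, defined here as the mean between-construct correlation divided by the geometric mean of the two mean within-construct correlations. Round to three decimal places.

0.672

Mean heterotrait r = 1.63/4 = 0.4075.
Mean within-ER = 0.68/1 = 0.6800; mean within-Pro = 0.54/1 = 0.5400.
Geometric mean = √(0.6800 × 0.5400) = 0.6060.
HTMT = 0.4075 / 0.6060 = 0.672.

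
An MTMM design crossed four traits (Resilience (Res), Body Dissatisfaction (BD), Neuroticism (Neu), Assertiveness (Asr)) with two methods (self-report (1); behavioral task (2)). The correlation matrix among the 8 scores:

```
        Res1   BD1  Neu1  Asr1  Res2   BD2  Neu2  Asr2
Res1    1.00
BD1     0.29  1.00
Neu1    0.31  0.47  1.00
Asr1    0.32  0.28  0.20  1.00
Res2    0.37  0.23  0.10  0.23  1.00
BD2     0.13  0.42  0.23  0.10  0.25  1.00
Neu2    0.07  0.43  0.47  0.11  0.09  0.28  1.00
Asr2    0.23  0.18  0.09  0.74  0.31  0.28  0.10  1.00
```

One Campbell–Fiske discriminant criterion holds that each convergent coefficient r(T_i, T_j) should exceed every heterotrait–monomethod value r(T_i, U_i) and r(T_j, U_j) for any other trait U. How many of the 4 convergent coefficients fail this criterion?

2

Convergent coefficients and their comparison sets:
Res (methods 1·2): 0.37 vs {0.29, 0.25, 0.31, 0.09, 0.32, 0.31} → pass.
BD (methods 1·2): 0.42 vs {0.29, 0.25, 0.47, 0.28, 0.28, 0.28} → fail.
Neu (methods 1·2): 0.47 vs {0.31, 0.09, 0.47, 0.28, 0.20, 0.10} → fail.
Asr (methods 1·2): 0.74 vs {0.32, 0.31, 0.28, 0.28, 0.20, 0.10} → pass.
2 of 4 fail.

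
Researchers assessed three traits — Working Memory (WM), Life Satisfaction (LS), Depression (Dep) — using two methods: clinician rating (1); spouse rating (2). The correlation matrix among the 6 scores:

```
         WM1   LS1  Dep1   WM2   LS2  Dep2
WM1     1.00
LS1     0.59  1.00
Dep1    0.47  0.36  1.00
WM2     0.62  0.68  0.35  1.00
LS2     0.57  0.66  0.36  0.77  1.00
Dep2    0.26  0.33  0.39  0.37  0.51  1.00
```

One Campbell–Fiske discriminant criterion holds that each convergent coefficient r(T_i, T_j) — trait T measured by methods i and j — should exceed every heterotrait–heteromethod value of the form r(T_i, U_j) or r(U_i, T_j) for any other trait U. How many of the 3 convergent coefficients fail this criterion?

2

Convergent coefficients and their comparison sets:
WM (methods 1·2): 0.62 vs {0.57, 0.68, 0.26, 0.35} → fail.
LS (methods 1·2): 0.66 vs {0.68, 0.57, 0.33, 0.36} → fail.
Dep (methods 1·2): 0.39 vs {0.35, 0.26, 0.36, 0.33} → pass.
2 of 3 fail.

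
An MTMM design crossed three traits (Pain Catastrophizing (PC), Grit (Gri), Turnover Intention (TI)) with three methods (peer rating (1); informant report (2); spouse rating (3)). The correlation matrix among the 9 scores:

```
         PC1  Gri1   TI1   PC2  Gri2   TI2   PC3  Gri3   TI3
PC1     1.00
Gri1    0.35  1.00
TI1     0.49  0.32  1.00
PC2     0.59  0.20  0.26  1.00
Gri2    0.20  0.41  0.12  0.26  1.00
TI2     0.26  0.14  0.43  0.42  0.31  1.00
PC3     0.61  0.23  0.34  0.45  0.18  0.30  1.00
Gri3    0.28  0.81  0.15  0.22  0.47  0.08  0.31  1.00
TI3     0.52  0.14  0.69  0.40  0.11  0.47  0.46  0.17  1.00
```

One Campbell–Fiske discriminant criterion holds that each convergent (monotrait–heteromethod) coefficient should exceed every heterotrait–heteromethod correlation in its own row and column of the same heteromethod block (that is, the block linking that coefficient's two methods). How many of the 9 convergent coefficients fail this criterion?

0

Each convergent coefficient versus the relevant comparison correlations:
PC (methods 1·2): 0.59 vs {0.20, 0.20, 0.26, 0.26} → pass.
PC (methods 1·3): 0.61 vs {0.28, 0.23, 0.52, 0.34} → pass.
PC (methods 2·3): 0.45 vs {0.22, 0.18, 0.40, 0.30} → pass.
Gri (methods 1·2): 0.41 vs {0.20, 0.20, 0.14, 0.12} → pass.
Gri (methods 1·3): 0.81 vs {0.23, 0.28, 0.14, 0.15} → pass.
Gri (methods 2·3): 0.47 vs {0.18, 0.22, 0.11, 0.08} → pass.
TI (methods 1·2): 0.43 vs {0.26, 0.26, 0.12, 0.14} → pass.
TI (methods 1·3): 0.69 vs {0.34, 0.52, 0.15, 0.14} → pass.
TI (methods 2·3): 0.47 vs {0.30, 0.40, 0.08, 0.11} → pass.
0 of 9 fail.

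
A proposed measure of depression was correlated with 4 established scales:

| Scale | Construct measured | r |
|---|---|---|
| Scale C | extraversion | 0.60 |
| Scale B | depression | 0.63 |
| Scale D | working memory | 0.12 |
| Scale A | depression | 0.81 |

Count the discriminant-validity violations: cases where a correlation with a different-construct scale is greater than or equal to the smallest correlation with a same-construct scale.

0

Convergent (same construct = depression): Scale B, Scale A.
Smallest convergent = 0.63. Discriminant values: 0.60, 0.12; count ≥ 0.63 → 0.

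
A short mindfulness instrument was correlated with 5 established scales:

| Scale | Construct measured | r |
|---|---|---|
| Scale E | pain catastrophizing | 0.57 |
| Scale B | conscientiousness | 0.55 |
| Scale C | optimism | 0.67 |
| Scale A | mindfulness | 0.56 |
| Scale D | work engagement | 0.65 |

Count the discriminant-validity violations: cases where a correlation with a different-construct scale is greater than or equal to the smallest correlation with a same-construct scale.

Convergent (same construct = mindfulness): Scale A.
Smallest convergent = 0.56. Discriminant values: 0.57, 0.55, 0.67, 0.65; count ≥ 0.56 → 3.

3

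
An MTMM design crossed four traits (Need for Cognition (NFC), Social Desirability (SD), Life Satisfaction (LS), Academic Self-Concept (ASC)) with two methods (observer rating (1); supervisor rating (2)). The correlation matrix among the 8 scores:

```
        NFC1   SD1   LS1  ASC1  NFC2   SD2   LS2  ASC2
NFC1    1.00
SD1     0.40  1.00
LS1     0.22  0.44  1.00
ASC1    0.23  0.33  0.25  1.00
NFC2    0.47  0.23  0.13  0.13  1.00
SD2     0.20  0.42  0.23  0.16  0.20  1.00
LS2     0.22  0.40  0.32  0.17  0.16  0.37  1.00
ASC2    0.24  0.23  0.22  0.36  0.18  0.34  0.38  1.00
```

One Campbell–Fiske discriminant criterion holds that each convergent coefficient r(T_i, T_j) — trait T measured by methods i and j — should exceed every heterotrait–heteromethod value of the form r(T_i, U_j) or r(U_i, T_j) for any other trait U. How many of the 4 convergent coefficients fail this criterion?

Convergent coefficients and their comparison sets:
NFC (methods 1·2): 0.47 vs {0.20, 0.23, 0.22, 0.13, 0.24, 0.13} → pass.
SD (methods 1·2): 0.42 vs {0.23, 0.20, 0.40, 0.23, 0.23, 0.16} → pass.
LS (methods 1·2): 0.32 vs {0.13, 0.22, 0.23, 0.40, 0.22, 0.17} → fail.
ASC (methods 1·2): 0.36 vs {0.13, 0.24, 0.16, 0.23, 0.17, 0.22} → pass.
1 of 4 fail.

1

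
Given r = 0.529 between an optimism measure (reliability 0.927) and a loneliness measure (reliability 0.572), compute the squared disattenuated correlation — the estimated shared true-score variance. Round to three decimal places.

0.528

Disattenuated r = 0.529 / √(0.927 × 0.572) = 0.529 / 0.7282 = 0.7264.
Shared true-score variance = 0.7264² = 0.5277 ≈ 0.528.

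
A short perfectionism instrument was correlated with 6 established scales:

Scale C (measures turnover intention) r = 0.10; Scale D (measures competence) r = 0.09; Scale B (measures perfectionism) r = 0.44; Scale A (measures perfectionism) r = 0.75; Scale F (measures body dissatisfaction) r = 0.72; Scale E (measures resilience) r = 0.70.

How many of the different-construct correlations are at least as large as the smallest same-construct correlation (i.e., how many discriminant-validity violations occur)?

Convergent (same construct = perfectionism): Scale B, Scale A.
Smallest convergent = 0.44. Discriminant values: 0.10, 0.09, 0.72, 0.70; count ≥ 0.44 → 2.

2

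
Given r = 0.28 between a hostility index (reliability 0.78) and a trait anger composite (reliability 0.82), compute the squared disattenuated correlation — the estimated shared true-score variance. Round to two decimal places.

0.12

Disattenuated r = 0.28 / √(0.78 × 0.82) = 0.28 / 0.7997 = 0.3501.
Shared true-score variance = 0.3501² = 0.1226 ≈ 0.12.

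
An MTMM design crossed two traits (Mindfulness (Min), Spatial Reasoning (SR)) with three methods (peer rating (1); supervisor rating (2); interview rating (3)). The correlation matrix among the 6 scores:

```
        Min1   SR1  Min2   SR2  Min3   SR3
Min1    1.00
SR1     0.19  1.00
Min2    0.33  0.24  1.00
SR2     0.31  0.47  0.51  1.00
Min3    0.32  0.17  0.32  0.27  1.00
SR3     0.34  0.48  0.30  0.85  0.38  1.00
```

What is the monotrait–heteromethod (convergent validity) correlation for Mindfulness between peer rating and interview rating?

0.32

Same trait (Min), different methods: r(Min1, Min3) = 0.32.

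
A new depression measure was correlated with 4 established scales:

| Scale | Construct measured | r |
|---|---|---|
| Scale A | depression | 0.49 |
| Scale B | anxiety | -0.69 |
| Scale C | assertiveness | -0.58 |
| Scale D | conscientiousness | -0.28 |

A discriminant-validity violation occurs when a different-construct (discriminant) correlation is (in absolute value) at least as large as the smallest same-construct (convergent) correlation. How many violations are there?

Convergent (same construct = depression): Scale A.
Smallest convergent = 0.49. Discriminant |r|: 0.69, 0.58, 0.28; count ≥ 0.49 → 2.

2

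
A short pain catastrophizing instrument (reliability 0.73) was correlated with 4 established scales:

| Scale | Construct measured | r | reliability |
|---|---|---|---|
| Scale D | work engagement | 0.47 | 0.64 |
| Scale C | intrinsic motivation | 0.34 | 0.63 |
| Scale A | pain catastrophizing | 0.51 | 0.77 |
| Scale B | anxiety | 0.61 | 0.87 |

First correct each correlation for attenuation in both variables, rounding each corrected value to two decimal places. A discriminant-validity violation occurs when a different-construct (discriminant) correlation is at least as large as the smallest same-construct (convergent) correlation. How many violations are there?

Disattenuated r (r / √(r_scale · r_new)):
  Scale D (disc): 0.47 / √(0.64·0.73) = 0.69
  Scale C (disc): 0.34 / √(0.63·0.73) = 0.50
  Scale A (conv): 0.51 / √(0.77·0.73) = 0.68
  Scale B (disc): 0.61 / √(0.87·0.73) = 0.77
Smallest convergent = 0.68. Discriminant values: 0.69, 0.50, 0.77; count ≥ 0.68 → 2.

2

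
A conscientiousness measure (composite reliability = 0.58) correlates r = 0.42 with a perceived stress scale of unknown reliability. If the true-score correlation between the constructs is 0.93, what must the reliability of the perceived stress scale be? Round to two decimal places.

r_true = r_obs / √(r_xx · r_yy) ⇒ 0.93 = 0.42 / √(0.58 · r_yy).
√(0.58 · r_yy) = 0.42 / 0.93 = 0.4516; 0.58 · r_yy = 0.2039; r_yy = 0.2039 / 0.58 ≈ 0.35.

0.35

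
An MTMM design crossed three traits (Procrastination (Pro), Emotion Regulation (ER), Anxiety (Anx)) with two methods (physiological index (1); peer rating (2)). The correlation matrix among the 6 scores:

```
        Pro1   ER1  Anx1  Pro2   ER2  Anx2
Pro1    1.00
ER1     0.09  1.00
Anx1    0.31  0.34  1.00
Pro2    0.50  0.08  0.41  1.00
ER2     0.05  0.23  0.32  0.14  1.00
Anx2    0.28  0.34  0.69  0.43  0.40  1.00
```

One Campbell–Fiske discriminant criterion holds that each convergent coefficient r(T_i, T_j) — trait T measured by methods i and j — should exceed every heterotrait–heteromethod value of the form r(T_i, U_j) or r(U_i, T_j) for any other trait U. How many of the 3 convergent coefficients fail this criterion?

Checking each validity diagonal entry against its comparison values:
Pro (methods 1·2): 0.50 vs {0.05, 0.08, 0.28, 0.41} → pass.
ER (methods 1·2): 0.23 vs {0.08, 0.05, 0.34, 0.32} → fail.
Anx (methods 1·2): 0.69 vs {0.41, 0.28, 0.32, 0.34} → pass.
1 of 3 fail.

1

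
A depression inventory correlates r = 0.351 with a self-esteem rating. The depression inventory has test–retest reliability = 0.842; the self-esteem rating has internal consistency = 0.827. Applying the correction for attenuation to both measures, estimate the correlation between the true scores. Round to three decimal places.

0.421

r_true = r_obs / √(r_xx · r_yy) = 0.351 / √(0.842 × 0.827) = 0.351 / √0.696334 = 0.351 / 0.8345 ≈ 0.421.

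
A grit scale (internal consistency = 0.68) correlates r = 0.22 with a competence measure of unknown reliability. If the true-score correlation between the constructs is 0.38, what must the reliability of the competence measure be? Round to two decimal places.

r_true = r_obs / √(r_xx · r_yy) ⇒ 0.38 = 0.22 / √(0.68 · r_yy).
√(0.68 · r_yy) = 0.22 / 0.38 = 0.5789; 0.68 · r_yy = 0.3351; r_yy = 0.3351 / 0.68 ≈ 0.49.

0.49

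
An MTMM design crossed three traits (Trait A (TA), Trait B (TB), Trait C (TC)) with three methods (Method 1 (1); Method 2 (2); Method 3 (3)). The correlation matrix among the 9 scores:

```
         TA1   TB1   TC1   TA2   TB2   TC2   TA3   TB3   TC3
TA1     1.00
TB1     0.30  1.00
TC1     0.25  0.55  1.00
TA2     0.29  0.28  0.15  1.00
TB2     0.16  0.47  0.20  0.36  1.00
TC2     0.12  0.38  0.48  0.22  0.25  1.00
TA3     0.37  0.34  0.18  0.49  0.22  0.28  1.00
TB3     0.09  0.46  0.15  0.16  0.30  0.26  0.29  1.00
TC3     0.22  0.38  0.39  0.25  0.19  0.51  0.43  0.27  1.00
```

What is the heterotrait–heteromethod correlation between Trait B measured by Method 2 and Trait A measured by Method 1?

Different traits and methods: r(TB2, TA1) = 0.16.

0.16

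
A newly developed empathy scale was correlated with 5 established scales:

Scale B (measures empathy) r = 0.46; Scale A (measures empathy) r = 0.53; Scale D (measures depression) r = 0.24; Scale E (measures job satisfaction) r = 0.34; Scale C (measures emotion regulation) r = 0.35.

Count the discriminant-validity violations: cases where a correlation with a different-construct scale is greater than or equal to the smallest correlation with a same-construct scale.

Convergent (same construct = empathy): Scale B, Scale A.
Smallest convergent = 0.46. Discriminant values: 0.24, 0.34, 0.35; count ≥ 0.46 → 0.

0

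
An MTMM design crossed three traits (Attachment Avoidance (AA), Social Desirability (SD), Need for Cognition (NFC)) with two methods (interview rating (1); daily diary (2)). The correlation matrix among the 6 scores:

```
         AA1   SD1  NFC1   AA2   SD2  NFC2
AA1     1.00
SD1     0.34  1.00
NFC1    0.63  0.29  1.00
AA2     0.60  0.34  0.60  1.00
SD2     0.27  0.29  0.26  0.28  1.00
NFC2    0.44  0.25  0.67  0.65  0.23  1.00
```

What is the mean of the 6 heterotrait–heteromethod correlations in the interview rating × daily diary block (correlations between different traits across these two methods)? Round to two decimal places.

HTHM values (method 1 × method 2): 0.27, 0.44, 0.34, 0.25, 0.60, 0.26; mean = 2.16/6 = 0.36.

0.36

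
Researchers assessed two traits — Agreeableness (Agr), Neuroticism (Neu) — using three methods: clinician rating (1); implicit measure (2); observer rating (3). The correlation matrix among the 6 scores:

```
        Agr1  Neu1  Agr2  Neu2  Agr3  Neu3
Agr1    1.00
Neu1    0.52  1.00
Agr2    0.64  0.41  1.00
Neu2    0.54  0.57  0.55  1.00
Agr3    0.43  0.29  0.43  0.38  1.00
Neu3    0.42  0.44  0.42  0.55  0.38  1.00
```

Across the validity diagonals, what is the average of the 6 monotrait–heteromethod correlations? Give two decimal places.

0.51

Convergent values: 0.64, 0.43, 0.43, 0.57, 0.44, 0.55; mean = 3.06/6 = 0.51.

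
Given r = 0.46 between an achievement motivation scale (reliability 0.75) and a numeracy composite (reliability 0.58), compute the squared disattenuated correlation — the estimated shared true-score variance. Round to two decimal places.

0.49

Disattenuated r = 0.46 / √(0.75 × 0.58) = 0.46 / 0.6595 = 0.6975.
Shared true-score variance = 0.6975² = 0.4865 ≈ 0.49.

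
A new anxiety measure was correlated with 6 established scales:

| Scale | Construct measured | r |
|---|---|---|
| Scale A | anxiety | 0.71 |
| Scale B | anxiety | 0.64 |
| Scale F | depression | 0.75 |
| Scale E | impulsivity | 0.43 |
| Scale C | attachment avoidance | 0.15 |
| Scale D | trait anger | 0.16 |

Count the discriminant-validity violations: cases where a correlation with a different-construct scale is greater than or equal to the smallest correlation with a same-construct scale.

1

Convergent (same construct = anxiety): Scale A, Scale B.
Smallest convergent = 0.64. Discriminant values: 0.75, 0.43, 0.15, 0.16; count ≥ 0.64 → 1.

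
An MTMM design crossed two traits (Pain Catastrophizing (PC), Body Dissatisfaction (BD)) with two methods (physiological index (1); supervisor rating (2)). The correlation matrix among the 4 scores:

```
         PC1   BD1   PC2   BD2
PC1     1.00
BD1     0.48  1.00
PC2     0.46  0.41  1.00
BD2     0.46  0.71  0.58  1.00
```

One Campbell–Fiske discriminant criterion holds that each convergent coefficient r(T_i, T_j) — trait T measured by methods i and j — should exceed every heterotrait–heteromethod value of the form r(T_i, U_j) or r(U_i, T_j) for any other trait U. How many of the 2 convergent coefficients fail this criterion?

Each convergent coefficient versus the relevant comparison correlations:
PC (methods 1·2): 0.46 vs {0.46, 0.41} → fail.
BD (methods 1·2): 0.71 vs {0.41, 0.46} → pass.
1 of 2 fail.

1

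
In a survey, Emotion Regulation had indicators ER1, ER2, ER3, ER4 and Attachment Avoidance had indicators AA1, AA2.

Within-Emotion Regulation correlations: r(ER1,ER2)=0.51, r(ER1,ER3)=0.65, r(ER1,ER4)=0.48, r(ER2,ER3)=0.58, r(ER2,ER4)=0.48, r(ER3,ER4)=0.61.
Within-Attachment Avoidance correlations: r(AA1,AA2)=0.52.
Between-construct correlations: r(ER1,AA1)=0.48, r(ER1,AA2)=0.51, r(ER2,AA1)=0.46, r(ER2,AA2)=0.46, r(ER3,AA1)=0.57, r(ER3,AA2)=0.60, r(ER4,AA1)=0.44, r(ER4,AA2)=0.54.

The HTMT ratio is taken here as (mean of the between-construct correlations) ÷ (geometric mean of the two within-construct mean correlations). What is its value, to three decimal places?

Between-construct mean = 4.06/8 = 0.5075.
Mean within-ER = 3.31/6 = 0.5517; mean within-AA = 0.52/1 = 0.5200.
Geometric mean = √(0.5517 × 0.5200) = 0.5356.
HTMT = 0.5075 / 0.5356 = 0.948.

0.948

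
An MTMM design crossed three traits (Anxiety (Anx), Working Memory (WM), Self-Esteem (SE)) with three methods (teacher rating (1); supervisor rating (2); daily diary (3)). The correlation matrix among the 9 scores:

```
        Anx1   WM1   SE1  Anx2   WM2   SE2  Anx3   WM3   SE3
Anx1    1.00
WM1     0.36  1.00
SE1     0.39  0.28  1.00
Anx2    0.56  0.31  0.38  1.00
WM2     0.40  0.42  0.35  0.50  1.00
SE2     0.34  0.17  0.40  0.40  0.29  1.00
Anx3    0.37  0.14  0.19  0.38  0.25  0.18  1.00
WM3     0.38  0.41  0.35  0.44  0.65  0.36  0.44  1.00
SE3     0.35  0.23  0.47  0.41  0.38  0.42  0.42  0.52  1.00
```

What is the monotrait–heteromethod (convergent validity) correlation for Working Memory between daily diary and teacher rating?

0.41

Same trait (WM), different methods: r(WM3, WM1) = 0.41.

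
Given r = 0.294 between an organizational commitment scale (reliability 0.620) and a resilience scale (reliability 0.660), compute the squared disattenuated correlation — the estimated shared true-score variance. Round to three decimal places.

0.211

Disattenuated r = 0.294 / √(0.620 × 0.660) = 0.294 / 0.6397 = 0.4596.
Shared true-score variance = 0.4596² = 0.2112 ≈ 0.211.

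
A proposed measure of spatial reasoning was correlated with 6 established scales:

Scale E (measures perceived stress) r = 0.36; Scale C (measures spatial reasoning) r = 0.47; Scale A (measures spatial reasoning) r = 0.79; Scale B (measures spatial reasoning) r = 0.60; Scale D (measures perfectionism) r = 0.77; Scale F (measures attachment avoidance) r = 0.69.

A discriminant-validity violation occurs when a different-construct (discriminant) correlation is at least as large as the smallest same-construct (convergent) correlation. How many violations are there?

2

Convergent (same construct = spatial reasoning): Scale C, Scale A, Scale B.
Smallest convergent = 0.47. Discriminant values: 0.36, 0.77, 0.69; count ≥ 0.47 → 2.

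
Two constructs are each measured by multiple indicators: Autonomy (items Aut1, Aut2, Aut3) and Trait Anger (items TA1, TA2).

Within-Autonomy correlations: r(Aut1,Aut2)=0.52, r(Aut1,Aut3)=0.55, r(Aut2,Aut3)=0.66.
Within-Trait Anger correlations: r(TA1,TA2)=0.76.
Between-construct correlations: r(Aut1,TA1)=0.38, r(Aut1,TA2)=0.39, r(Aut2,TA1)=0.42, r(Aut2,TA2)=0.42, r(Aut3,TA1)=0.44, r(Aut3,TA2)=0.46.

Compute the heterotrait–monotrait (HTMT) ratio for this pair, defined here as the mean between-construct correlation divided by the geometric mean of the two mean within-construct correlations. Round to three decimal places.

0.632

Mean heterotrait r = 2.51/6 = 0.4183.
Mean within-Aut = 1.73/3 = 0.5767; mean within-TA = 0.76/1 = 0.7600.
Geometric mean = √(0.5767 × 0.7600) = 0.6620.
HTMT = 0.4183 / 0.6620 = 0.632.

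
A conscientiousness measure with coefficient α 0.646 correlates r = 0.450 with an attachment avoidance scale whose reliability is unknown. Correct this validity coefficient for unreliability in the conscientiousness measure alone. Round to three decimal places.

0.560

Single correction: r_c = r_obs / √r_xx = 0.450 / √0.646 = 0.450 / 0.8037 ≈ 0.560.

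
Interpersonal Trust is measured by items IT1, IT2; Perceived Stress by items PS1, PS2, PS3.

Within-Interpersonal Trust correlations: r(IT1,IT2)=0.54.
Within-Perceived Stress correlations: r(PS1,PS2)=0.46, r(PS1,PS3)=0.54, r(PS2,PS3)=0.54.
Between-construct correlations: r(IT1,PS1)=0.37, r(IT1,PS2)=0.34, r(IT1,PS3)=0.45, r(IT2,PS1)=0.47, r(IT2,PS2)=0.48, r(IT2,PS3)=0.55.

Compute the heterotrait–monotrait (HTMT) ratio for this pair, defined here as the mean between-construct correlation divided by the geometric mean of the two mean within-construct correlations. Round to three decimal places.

Mean between = 2.66/6 = 0.4433.
Mean within-IT = 0.54/1 = 0.5400; mean within-PS = 1.54/3 = 0.5133.
Geometric mean = √(0.5400 × 0.5133) = 0.5265.
HTMT = 0.4433 / 0.5265 = 0.842.

0.842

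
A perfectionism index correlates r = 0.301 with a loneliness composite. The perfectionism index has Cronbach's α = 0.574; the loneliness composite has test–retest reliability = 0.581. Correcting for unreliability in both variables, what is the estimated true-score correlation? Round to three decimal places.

r_true = r_obs / √(r_xx · r_yy) = 0.301 / √(0.574 × 0.581) = 0.301 / √0.333494 = 0.301 / 0.5775 ≈ 0.521.

0.521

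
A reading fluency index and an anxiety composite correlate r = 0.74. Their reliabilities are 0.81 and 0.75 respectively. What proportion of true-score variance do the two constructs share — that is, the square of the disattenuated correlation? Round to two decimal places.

0.90

Disattenuated r = 0.74 / √(0.81 × 0.75) = 0.74 / 0.7794 = 0.9494.
Shared true-score variance = 0.9494² = 0.9014 ≈ 0.90.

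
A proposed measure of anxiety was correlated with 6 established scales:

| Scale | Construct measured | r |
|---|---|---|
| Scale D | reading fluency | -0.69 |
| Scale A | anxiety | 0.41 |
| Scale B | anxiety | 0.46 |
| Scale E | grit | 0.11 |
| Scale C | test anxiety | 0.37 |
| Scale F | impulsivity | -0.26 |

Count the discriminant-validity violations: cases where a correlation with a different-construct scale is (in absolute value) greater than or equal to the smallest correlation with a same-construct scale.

1

Convergent (same construct = anxiety): Scale A, Scale B.
Smallest convergent = 0.41. Discriminant |r|: 0.69, 0.11, 0.37, 0.26; count ≥ 0.41 → 1.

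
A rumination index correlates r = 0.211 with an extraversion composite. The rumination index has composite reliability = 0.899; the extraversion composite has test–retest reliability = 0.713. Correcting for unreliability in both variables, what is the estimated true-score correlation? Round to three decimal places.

0.264

r_true = r_obs / √(r_xx · r_yy) = 0.211 / √(0.899 × 0.713) = 0.211 / √0.640987 = 0.211 / 0.8006 ≈ 0.264.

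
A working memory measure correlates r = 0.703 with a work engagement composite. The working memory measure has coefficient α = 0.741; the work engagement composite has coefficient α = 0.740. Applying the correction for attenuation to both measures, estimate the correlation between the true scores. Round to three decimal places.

0.949

r_true = r_obs / √(r_xx · r_yy) = 0.703 / √(0.741 × 0.740) = 0.703 / √0.548340 = 0.703 / 0.7405 ≈ 0.949.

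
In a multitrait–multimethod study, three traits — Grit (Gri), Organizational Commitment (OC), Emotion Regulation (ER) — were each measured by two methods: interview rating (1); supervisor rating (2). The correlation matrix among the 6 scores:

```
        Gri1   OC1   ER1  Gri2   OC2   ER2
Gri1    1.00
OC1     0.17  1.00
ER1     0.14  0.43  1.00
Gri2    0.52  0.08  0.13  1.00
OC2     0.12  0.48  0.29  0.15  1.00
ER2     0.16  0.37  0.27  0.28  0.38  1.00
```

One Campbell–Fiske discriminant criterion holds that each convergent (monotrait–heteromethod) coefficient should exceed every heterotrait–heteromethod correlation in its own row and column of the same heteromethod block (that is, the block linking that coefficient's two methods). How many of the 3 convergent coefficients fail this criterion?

Checking each validity diagonal entry against its comparison values:
Gri (methods 1·2): 0.52 vs {0.12, 0.08, 0.16, 0.13} → pass.
OC (methods 1·2): 0.48 vs {0.08, 0.12, 0.37, 0.29} → pass.
ER (methods 1·2): 0.27 vs {0.13, 0.16, 0.29, 0.37} → fail.
1 of 3 fail.

1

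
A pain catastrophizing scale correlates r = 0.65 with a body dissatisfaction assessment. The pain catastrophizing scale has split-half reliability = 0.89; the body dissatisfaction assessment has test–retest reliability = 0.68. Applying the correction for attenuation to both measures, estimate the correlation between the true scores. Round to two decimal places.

r_true = r_obs / √(r_xx · r_yy) = 0.65 / √(0.89 × 0.68) = 0.65 / √0.6052 = 0.65 / 0.7779 ≈ 0.84.

0.84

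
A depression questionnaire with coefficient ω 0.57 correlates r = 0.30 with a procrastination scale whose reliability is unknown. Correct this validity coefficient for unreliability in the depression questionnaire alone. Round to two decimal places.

0.40

Single correction: r_c = r_obs / √r_xx = 0.30 / √0.57 = 0.30 / 0.7550 ≈ 0.40.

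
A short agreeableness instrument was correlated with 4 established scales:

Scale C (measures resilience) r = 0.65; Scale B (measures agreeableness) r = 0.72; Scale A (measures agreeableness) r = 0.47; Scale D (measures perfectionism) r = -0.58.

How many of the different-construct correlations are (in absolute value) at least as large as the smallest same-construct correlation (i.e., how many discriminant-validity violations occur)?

2

Convergent (same construct = agreeableness): Scale B, Scale A.
Smallest convergent = 0.47. Discriminant |r|: 0.65, 0.58; count ≥ 0.47 → 2.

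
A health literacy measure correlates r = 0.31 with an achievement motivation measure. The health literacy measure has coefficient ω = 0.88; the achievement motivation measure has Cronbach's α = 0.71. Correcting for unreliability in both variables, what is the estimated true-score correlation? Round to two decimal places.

r_true = r_obs / √(r_xx · r_yy) = 0.31 / √(0.88 × 0.71) = 0.31 / √0.6248 = 0.31 / 0.7904 ≈ 0.39.

0.39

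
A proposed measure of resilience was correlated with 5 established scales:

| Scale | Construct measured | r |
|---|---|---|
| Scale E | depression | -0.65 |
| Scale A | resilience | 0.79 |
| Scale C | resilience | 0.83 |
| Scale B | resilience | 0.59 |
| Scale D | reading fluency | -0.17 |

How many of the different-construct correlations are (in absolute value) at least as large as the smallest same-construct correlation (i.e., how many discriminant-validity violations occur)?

Convergent (same construct = resilience): Scale A, Scale C, Scale B.
Smallest convergent = 0.59. Discriminant |r|: 0.65, 0.17; count ≥ 0.59 → 1.

1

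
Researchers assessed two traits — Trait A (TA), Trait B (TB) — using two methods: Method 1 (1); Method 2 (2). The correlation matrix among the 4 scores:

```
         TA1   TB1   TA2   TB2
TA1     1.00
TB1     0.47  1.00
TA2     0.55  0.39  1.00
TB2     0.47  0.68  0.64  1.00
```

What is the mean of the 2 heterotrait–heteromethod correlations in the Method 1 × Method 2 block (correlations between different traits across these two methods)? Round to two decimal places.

HTHM values (method 1 × method 2): 0.47, 0.39; mean = 0.86/2 = 0.43.

0.43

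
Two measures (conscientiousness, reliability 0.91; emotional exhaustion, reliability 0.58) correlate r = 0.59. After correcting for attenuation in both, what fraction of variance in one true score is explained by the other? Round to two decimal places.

0.66

Disattenuated r = 0.59 / √(0.91 × 0.58) = 0.59 / 0.7265 = 0.8121.
Shared true-score variance = 0.8121² = 0.6595 ≈ 0.66.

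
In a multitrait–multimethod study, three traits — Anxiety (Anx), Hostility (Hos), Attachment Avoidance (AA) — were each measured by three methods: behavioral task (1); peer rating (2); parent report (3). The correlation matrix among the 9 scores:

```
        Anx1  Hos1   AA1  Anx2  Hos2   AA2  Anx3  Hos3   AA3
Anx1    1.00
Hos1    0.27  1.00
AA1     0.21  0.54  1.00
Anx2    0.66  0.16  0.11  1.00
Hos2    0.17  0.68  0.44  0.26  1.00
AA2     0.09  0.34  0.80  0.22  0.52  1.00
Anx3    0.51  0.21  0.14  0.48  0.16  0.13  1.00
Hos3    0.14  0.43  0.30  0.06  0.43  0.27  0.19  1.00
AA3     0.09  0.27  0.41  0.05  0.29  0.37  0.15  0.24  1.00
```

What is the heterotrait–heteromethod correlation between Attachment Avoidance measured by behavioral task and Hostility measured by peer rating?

0.44

Different traits and methods: r(AA1, Hos2) = 0.44.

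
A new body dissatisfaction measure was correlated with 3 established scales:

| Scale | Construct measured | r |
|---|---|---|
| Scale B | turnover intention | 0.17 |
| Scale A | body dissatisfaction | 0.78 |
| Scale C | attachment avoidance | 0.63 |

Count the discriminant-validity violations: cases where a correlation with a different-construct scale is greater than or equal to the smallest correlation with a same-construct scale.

Convergent (same construct = body dissatisfaction): Scale A.
Smallest convergent = 0.78. Discriminant values: 0.17, 0.63; count ≥ 0.78 → 0.

0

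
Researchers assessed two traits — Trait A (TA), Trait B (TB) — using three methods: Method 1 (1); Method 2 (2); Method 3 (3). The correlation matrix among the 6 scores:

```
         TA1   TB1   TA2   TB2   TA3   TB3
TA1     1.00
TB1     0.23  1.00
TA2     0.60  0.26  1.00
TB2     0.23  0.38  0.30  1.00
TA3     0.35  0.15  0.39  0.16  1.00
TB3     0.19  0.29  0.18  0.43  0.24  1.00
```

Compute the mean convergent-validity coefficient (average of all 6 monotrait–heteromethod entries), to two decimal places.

0.41

Convergent values: 0.60, 0.35, 0.39, 0.38, 0.29, 0.43; mean = 2.44/6 = 0.41.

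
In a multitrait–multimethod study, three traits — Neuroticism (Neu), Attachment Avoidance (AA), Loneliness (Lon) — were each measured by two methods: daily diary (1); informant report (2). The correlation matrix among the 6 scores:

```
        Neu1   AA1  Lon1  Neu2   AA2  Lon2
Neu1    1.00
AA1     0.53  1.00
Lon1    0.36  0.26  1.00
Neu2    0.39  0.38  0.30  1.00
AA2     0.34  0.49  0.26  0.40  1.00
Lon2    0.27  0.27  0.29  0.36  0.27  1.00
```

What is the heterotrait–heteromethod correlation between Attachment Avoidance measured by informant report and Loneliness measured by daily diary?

Different traits and methods: r(AA2, Lon1) = 0.26.

0.26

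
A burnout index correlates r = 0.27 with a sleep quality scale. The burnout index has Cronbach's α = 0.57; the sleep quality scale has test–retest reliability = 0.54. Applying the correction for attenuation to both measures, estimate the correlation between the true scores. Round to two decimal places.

0.49

r_true = r_obs / √(r_xx · r_yy) = 0.27 / √(0.57 × 0.54) = 0.27 / √0.3078 = 0.27 / 0.5548 ≈ 0.49.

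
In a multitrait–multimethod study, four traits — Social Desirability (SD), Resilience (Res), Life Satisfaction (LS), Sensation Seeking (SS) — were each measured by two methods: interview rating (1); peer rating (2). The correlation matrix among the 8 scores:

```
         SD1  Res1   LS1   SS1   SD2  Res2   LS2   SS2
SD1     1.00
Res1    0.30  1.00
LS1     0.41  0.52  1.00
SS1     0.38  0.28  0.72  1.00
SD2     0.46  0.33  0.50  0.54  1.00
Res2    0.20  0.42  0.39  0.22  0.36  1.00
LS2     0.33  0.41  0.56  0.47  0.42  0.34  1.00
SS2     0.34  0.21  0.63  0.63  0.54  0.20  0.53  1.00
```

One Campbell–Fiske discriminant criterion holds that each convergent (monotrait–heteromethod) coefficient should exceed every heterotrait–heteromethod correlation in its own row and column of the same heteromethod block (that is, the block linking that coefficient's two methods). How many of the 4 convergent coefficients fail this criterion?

3

Convergent coefficients and their comparison sets:
SD (methods 1·2): 0.46 vs {0.20, 0.33, 0.33, 0.50, 0.34, 0.54} → fail.
Res (methods 1·2): 0.42 vs {0.33, 0.20, 0.41, 0.39, 0.21, 0.22} → pass.
LS (methods 1·2): 0.56 vs {0.50, 0.33, 0.39, 0.41, 0.63, 0.47} → fail.
SS (methods 1·2): 0.63 vs {0.54, 0.34, 0.22, 0.21, 0.47, 0.63} → fail.
3 of 4 fail.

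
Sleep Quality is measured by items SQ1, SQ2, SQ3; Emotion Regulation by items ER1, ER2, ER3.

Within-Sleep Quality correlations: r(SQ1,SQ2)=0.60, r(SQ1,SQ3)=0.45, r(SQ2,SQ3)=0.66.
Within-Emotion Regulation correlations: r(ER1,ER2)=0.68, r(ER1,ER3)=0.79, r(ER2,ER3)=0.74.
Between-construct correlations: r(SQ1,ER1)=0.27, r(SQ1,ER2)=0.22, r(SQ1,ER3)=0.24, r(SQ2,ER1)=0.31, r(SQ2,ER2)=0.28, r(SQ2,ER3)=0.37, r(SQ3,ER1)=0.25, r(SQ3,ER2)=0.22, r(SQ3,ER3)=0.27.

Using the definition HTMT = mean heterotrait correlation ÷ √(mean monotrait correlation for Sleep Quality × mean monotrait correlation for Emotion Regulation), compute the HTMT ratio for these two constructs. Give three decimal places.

Mean between = 2.43/9 = 0.2700.
Mean within-SQ = 1.71/3 = 0.5700; mean within-ER = 2.21/3 = 0.7367.
Geometric mean = √(0.5700 × 0.7367) = 0.6480.
HTMT = 0.2700 / 0.6480 = 0.417.

0.417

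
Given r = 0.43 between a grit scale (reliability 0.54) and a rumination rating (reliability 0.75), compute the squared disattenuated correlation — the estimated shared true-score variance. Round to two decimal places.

Disattenuated r = 0.43 / √(0.54 × 0.75) = 0.43 / 0.6364 = 0.6757.
Shared true-score variance = 0.6757² = 0.4566 ≈ 0.46.

0.46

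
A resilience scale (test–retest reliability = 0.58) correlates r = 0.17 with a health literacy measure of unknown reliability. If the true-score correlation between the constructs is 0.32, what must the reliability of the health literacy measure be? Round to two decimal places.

0.49

r_true = r_obs / √(r_xx · r_yy) ⇒ 0.32 = 0.17 / √(0.58 · r_yy).
√(0.58 · r_yy) = 0.17 / 0.32 = 0.5313; 0.58 · r_yy = 0.2823; r_yy = 0.2823 / 0.58 ≈ 0.49.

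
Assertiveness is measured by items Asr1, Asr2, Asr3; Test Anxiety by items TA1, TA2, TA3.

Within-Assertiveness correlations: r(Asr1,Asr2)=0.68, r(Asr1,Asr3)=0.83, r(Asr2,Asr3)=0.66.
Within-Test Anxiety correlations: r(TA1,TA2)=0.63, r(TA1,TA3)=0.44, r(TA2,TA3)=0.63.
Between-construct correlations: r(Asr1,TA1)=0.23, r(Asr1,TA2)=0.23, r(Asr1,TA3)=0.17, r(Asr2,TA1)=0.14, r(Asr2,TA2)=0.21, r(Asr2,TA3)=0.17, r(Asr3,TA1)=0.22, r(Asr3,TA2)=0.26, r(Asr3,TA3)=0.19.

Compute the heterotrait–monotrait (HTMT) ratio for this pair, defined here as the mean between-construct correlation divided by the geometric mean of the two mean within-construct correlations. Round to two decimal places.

Mean between = 1.82/9 = 0.2022.
Mean within-Asr = 2.17/3 = 0.7233; mean within-TA = 1.70/3 = 0.5667.
Geometric mean = √(0.7233 × 0.5667) = 0.6402.
HTMT = 0.2022 / 0.6402 = 0.32.

0.32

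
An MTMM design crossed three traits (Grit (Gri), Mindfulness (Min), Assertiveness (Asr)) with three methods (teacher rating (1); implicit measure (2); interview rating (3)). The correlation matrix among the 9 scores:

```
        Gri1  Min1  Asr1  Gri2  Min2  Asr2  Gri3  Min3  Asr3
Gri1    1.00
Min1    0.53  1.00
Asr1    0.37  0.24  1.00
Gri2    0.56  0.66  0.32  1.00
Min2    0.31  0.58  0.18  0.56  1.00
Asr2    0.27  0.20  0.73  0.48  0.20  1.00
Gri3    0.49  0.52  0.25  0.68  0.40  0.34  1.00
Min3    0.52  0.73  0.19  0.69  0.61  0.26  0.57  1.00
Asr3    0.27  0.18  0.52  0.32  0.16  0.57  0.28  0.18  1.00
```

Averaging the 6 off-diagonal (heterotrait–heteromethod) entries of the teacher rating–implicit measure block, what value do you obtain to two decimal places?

0.32

HTHM values (method 1 × method 2): 0.31, 0.27, 0.66, 0.20, 0.32, 0.18; mean = 1.94/6 = 0.32.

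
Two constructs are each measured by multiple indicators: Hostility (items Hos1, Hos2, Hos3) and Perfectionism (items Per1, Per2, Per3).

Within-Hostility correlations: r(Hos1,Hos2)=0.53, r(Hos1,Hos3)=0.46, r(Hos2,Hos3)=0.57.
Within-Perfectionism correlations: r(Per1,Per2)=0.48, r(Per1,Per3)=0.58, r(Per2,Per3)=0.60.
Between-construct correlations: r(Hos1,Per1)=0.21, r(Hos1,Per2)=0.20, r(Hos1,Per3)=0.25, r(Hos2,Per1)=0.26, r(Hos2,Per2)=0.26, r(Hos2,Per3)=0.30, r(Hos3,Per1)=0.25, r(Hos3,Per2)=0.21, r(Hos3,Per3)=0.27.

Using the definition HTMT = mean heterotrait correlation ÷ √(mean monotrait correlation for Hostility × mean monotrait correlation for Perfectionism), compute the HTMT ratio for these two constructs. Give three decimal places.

Mean between = 2.21/9 = 0.2456.
Mean within-Hos = 1.56/3 = 0.5200; mean within-Per = 1.66/3 = 0.5533.
Geometric mean = √(0.5200 × 0.5533) = 0.5364.
HTMT = 0.2456 / 0.5364 = 0.458.

0.458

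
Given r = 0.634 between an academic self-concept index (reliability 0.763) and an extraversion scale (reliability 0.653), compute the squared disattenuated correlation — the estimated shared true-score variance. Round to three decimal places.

0.807

Disattenuated r = 0.634 / √(0.763 × 0.653) = 0.634 / 0.7059 = 0.8981.
Shared true-score variance = 0.8981² = 0.8066 ≈ 0.807.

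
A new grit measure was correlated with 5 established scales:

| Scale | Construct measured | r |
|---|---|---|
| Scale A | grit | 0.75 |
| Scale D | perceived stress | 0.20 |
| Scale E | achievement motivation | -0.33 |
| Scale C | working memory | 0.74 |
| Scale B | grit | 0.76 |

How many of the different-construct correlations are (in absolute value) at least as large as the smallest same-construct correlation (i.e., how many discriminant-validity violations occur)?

0

Convergent (same construct = grit): Scale A, Scale B.
Smallest convergent = 0.75. Discriminant |r|: 0.20, 0.33, 0.74; count ≥ 0.75 → 0.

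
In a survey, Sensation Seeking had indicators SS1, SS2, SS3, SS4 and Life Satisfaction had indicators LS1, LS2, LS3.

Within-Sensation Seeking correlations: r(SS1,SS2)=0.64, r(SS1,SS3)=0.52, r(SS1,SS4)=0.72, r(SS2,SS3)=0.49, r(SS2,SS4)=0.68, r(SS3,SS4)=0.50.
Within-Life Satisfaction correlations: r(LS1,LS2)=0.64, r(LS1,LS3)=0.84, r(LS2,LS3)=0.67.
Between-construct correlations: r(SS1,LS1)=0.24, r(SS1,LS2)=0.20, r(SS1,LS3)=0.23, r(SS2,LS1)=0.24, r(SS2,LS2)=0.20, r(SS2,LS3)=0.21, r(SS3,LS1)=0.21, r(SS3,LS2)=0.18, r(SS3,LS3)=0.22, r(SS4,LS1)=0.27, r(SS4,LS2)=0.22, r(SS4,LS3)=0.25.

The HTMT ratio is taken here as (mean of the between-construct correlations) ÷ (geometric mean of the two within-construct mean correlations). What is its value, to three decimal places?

0.342

Mean heterotrait r = 2.67/12 = 0.2225.
Mean within-SS = 3.55/6 = 0.5917; mean within-LS = 2.15/3 = 0.7167.
Geometric mean = √(0.5917 × 0.7167) = 0.6512.
HTMT = 0.2225 / 0.6512 = 0.342.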